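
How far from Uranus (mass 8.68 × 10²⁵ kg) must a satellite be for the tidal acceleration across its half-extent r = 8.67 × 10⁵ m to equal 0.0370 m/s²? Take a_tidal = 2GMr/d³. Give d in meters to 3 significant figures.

2GMr/d³ = a_tidal  ⇒  d = (2GMr / a_tidal)^(1/3)
d = (2 × 6.674×10⁻¹¹ × (8.68 × 10²⁵) × (8.67 × 10⁵) / (0.0370))^(1/3)
  = 6.48 × 10⁷ m

6.48 × 10⁷ m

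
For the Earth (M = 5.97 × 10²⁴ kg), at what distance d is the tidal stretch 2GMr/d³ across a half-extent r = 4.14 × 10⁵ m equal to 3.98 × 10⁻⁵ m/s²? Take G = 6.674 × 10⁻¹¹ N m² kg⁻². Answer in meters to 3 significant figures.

2GMr/d³ = a_tidal  ⇒  d = (2GMr / a_tidal)^(1/3)
d = (2 × 6.674×10⁻¹¹ × (5.97 × 10²⁴) × (4.14 × 10⁵) / (3.98 × 10⁻⁵))^(1/3)
  = 2.02 × 10⁸ m

2.02 × 10⁸ m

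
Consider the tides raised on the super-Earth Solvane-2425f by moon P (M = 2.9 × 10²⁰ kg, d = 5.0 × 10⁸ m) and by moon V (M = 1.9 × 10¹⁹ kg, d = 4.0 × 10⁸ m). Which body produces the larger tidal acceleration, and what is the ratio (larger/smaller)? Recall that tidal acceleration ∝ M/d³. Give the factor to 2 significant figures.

Moon P, by a factor of ≈ 7.8

Tidal acceleration ∝ M/d³, so compare M/d³ for each.
Moon P: (2.9 × 10²⁰) / (5.0 × 10⁸)³ = 2.320 × 10⁻⁶
Moon V: (1.9 × 10¹⁹) / (4.0 × 10⁸)³ = 2.969 × 10⁻⁷
Ratio (larger/smaller) = 7.8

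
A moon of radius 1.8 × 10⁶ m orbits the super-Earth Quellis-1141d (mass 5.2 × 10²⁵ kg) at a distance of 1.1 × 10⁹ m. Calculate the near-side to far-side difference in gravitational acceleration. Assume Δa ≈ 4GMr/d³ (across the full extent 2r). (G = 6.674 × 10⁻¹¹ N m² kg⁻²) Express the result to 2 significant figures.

1.9 × 10⁻⁵ m/s²

Δg = 4GMr/d³
   = 4 × (6.674 × 10⁻¹¹) × (5.2 × 10²⁵) × (1.8 × 10⁶) / (1.1 × 10⁹)³
   = 1.9 × 10⁻⁵ m/s²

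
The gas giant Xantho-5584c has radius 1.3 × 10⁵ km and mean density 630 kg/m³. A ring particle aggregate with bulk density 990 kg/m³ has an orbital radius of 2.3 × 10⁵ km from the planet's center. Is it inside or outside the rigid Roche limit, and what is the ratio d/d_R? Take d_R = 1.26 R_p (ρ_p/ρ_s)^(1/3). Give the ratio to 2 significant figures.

outside; d/d_R ≈ 1.6

d_R = 1.26 × (1.3 × 10⁵ km) × (630/990)^(1/3) = 1.409 × 10⁵ km
d/d_R = (2.3 × 10⁵) / (1.409 × 10⁵) = 1.6
Since d/d_R > 1, the body is outside the Roche limit.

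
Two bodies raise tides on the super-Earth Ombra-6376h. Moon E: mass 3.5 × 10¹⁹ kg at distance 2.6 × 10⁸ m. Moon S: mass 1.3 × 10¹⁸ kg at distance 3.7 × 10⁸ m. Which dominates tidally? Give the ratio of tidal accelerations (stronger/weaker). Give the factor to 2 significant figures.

Compare M/d³ for the two perturbers:
Moon E: (3.5 × 10¹⁹) / (2.6 × 10⁸)³ = 1.991 × 10⁻⁶
Moon S: (1.3 × 10¹⁸) / (3.7 × 10⁸)³ = 2.566 × 10⁻⁸
Ratio (larger/smaller) = 78

Moon E, by a factor of ≈ 78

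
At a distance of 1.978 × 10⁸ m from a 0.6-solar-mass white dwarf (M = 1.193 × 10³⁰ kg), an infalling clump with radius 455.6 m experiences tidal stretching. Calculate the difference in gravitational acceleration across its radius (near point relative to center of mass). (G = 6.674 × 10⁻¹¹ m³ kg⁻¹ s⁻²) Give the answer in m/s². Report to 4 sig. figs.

a_tidal = 2GMr/d³
        = 2 × (6.674 × 10⁻¹¹) × (1.193 × 10³⁰) × (455.6) / (1.978 × 10⁸)³
        = 9.375 × 10⁻³ m/s²

9.375 × 10⁻³ m/s²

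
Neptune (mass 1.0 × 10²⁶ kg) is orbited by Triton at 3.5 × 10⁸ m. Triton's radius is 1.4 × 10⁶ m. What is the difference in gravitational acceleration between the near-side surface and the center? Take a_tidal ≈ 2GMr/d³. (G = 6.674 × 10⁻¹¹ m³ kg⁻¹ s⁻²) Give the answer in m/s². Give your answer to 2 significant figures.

4.4 × 10⁻⁴ m/s²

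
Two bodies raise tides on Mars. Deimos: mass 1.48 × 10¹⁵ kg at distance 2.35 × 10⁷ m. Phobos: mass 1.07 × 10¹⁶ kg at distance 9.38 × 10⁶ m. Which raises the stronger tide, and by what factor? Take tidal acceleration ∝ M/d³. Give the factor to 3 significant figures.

Tidal stretch scales as M/d³; compute that for each body.
Deimos: (1.48 × 10¹⁵) / (2.35 × 10⁷)³ = 1.140 × 10⁻⁷
Phobos: (1.07 × 10¹⁶) / (9.38 × 10⁶)³ = 1.297 × 10⁻⁵
Ratio (larger/smaller) = 114

Phobos, by a factor of ≈ 114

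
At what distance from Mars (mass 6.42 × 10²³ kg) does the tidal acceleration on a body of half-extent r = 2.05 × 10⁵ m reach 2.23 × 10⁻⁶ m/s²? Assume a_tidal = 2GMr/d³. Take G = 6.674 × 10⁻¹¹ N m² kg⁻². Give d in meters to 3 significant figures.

2GMr/d³ = a_tidal  ⇒  d = (2GMr / a_tidal)^(1/3)
d = (2 × 6.674×10⁻¹¹ × (6.42 × 10²³) × (2.05 × 10⁵) / (2.23 × 10⁻⁶))^(1/3)
  = 1.99 × 10⁸ m

1.99 × 10⁸ m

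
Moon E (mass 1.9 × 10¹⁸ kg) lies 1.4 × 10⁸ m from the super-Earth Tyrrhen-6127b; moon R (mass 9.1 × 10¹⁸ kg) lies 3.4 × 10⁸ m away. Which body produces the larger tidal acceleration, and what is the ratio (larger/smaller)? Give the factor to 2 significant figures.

The tide-raising term goes as M/d³ (the gradient of a 1/d² field).
Moon E: (1.9 × 10¹⁸) / (1.4 × 10⁸)³ = 6.924 × 10⁻⁷
Moon R: (9.1 × 10¹⁸) / (3.4 × 10⁸)³ = 2.315 × 10⁻⁷
Ratio (larger/smaller) = 3.0

Moon E, by a factor of ≈ 3.0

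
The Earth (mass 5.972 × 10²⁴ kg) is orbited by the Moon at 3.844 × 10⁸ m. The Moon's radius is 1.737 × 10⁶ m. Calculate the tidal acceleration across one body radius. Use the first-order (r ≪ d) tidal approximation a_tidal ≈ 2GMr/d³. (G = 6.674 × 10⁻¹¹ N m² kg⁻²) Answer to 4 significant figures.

2.438 × 10⁻⁵ m/s²

Since r ≪ d, expand the inverse-square field across one radius to get the leading 2GMr/d³ term.
a_tidal = 2GMr/d³
        = 2 × (6.674 × 10⁻¹¹) × (5.972 × 10²⁴) × (1.737 × 10⁶) / (3.844 × 10⁸)³
        = 2.438 × 10⁻⁵ m/s²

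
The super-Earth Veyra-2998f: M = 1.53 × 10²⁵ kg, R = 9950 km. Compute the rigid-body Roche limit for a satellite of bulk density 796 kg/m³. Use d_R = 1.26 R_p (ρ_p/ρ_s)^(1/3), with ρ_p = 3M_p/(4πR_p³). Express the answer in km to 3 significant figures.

20900 km

ρ_p = 3M_p/(4πR_p³) = 3 × (1.53 × 10²⁵) / (4π × (9.95 × 10⁶ m)³) = 3710 kg/m³
d_R = 1.26 × 9950 km × (3710/796)^(1/3)
    = 20900 km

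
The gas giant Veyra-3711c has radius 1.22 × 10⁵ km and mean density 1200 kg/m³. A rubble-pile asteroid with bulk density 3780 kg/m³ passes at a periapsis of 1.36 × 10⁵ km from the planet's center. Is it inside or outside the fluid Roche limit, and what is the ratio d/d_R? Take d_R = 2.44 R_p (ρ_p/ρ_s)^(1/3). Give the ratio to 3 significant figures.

d_R = 2.44 × (1.22 × 10⁵ km) × (1200/3780)^(1/3) = 2.031 × 10⁵ km
d/d_R = (1.36 × 10⁵) / (2.031 × 10⁵) = 0.670
Since d/d_R < 1, the body is inside the Roche limit.

inside; d/d_R ≈ 0.670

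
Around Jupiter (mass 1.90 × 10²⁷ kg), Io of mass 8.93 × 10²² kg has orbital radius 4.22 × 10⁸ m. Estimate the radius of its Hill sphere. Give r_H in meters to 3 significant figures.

1.06 × 10⁷ m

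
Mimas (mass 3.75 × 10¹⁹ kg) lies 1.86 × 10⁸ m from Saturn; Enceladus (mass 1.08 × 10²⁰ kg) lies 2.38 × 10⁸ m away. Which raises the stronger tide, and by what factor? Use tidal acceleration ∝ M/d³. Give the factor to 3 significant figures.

The tide-raising term goes as M/d³ (the gradient of a 1/d² field).
Mimas: (3.75 × 10¹⁹) / (1.86 × 10⁸)³ = 5.828 × 10⁻⁶
Enceladus: (1.08 × 10²⁰) / (2.38 × 10⁸)³ = 8.011 × 10⁻⁶
Ratio (larger/smaller) = 1.37

Enceladus, by a factor of ≈ 1.37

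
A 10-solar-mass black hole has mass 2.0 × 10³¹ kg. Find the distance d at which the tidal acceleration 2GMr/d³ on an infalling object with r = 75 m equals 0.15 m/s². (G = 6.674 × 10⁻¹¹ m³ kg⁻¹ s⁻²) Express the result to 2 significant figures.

1.1 × 10⁸ m

2GMr/d³ = a_tidal  ⇒  d = (2GMr / a_tidal)^(1/3)
d = (2 × 6.674×10⁻¹¹ × (2.0 × 10³¹) × (75) / (0.15))^(1/3)
  = 1.1 × 10⁸ m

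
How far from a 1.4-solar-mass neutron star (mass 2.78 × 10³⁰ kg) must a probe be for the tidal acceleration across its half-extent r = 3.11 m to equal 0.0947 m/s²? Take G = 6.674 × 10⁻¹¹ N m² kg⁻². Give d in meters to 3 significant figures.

2.30 × 10⁷ m

2GMr/d³ = a_tidal  ⇒  d = (2GMr / a_tidal)^(1/3)
d = (2 × 6.674×10⁻¹¹ × (2.78 × 10³⁰) × (3.11) / (0.0947))^(1/3)
  = 2.30 × 10⁷ m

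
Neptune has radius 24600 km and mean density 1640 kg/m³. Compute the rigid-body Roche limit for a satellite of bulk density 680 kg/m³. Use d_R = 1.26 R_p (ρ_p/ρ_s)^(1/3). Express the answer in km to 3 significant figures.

41600 km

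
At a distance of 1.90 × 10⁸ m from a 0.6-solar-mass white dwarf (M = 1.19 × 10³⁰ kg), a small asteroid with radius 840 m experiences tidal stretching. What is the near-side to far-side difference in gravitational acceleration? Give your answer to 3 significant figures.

3.89 × 10⁻² m/s²

Δg = 4GMr/d³
   = 4 × (6.674 × 10⁻¹¹) × (1.19 × 10³⁰) × (840) / (1.90 × 10⁸)³
   = 3.89 × 10⁻² m/s²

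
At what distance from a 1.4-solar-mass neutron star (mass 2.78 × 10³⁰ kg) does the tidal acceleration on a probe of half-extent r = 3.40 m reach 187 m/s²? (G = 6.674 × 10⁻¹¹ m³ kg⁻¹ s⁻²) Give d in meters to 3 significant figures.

2GMr/d³ = a_tidal  ⇒  d = (2GMr / a_tidal)^(1/3)
d = (2 × 6.674×10⁻¹¹ × (2.78 × 10³⁰) × (3.40) / (187))^(1/3)
  = 1.89 × 10⁶ m

1.89 × 10⁶ m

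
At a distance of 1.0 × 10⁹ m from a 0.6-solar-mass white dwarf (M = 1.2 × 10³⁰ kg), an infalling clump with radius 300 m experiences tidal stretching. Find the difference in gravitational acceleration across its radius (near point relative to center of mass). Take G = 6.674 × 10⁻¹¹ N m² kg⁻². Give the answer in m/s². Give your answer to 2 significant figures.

4.8 × 10⁻⁵ m/s²

a_tidal = 2GMr/d³
        = 2 × (6.674 × 10⁻¹¹) × (1.2 × 10³⁰) × (300) / (1.0 × 10⁹)³
        = 4.8 × 10⁻⁵ m/s²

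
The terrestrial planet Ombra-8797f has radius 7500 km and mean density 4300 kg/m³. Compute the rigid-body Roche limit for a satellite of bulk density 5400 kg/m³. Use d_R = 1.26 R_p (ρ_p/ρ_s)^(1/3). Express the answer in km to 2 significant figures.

8800 km

d_R = 1.26 × 7500 km × (4300/5400)^(1/3)
    = 8800 km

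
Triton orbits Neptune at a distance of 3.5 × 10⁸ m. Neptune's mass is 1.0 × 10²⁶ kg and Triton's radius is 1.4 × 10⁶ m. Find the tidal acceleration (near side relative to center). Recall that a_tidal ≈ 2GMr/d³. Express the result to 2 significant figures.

4.4 × 10⁻⁴ m/s²

Δg = 2GMr/d³
   = 2 × (6.674 × 10⁻¹¹) × (1.0 × 10²⁶) × (1.4 × 10⁶) / (3.5 × 10⁸)³
   = 4.4 × 10⁻⁴ m/s²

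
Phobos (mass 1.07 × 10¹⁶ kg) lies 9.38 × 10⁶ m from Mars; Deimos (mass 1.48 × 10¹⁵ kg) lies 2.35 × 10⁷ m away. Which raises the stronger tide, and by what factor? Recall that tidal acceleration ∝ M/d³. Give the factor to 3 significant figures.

Phobos, by a factor of ≈ 114

Tidal stretch scales as M/d³; compute that for each body.
Phobos: (1.07 × 10¹⁶) / (9.38 × 10⁶)³ = 1.297 × 10⁻⁵
Deimos: (1.48 × 10¹⁵) / (2.35 × 10⁷)³ = 1.140 × 10⁻⁷
Ratio (larger/smaller) = 114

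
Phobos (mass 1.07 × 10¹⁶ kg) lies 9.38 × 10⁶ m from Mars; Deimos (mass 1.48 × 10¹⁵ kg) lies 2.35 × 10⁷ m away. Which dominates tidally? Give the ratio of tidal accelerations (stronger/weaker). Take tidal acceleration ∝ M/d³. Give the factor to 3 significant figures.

Phobos, by a factor of ≈ 114

The tide-raising term goes as M/d³ (the gradient of a 1/d² field).
Phobos: (1.07 × 10¹⁶) / (9.38 × 10⁶)³ = 1.297 × 10⁻⁵
Deimos: (1.48 × 10¹⁵) / (2.35 × 10⁷)³ = 1.140 × 10⁻⁷
Ratio (larger/smaller) = 114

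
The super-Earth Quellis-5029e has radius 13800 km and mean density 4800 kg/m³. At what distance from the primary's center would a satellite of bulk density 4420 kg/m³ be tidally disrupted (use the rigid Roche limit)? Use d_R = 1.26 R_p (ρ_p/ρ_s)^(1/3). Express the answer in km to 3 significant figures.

d_R = 1.26 × 13800 km × (4800/4420)^(1/3)
    = 17900 km

17900 km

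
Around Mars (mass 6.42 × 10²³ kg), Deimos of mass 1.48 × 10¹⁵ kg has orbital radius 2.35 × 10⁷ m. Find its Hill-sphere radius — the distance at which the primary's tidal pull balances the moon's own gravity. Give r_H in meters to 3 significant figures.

r_H ≈ a (m/3M)^(1/3)
    = (2.35 × 10⁷) × (1.48 × 10¹⁵ / (3 × 6.42 × 10²³))^(1/3)
    = 2.15 × 10⁴ m

2.15 × 10⁴ m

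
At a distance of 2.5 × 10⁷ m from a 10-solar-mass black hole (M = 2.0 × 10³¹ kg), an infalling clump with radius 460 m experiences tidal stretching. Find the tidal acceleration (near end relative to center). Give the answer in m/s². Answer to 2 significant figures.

7.9 × 10¹ m/s²

Δg = 2GMr/d³
   = 2 × (6.674 × 10⁻¹¹) × (2.0 × 10³¹) × (460) / (2.5 × 10⁷)³
   = 7.9 × 10¹ m/s²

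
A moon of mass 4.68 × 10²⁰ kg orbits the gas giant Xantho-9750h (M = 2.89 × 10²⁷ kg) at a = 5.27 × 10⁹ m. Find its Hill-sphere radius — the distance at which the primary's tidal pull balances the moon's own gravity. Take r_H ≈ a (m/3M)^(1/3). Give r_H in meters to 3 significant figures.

1.99 × 10⁷ m

r_H ≈ a (m/3M)^(1/3)
    = (5.27 × 10⁹) × (4.68 × 10²⁰ / (3 × 2.89 × 10²⁷))^(1/3)
    = 1.99 × 10⁷ m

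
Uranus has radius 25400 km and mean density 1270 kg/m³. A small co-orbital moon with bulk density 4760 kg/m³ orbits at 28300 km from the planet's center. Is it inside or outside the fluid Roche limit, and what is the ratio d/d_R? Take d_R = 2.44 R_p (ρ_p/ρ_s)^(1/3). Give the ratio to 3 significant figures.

d_R = 2.44 × (25400 km) × (1270/4760)^(1/3) = 39900 km
d/d_R = (28300) / (39900) = 0.709
Since d/d_R < 1, the body is inside the Roche limit.

inside; d/d_R ≈ 0.709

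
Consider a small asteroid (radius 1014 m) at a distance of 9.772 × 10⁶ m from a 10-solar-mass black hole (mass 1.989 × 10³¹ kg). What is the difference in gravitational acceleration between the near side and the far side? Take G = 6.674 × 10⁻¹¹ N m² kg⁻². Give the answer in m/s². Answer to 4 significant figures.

The field gradient is 2GM/d³; across the full diameter 2r the difference is 4GMr/d³.
Δa = 4GMr/d³
   = 4 × (6.674 × 10⁻¹¹) × (1.989 × 10³¹) × (1014) / (9.772 × 10⁶)³
   = 5.770 × 10³ m/s²

5.770 × 10³ m/s²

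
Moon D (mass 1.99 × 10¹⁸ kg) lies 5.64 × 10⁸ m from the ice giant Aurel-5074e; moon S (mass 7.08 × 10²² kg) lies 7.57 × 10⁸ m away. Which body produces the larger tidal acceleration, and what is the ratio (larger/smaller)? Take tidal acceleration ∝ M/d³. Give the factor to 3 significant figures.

Moon S, by a factor of ≈ 14700

The tide-raising term goes as M/d³ (the gradient of a 1/d² field).
Moon D: (1.99 × 10¹⁸) / (5.64 × 10⁸)³ = 1.109 × 10⁻⁸
Moon S: (7.08 × 10²²) / (7.57 × 10⁸)³ = 1.632 × 10⁻⁴
Ratio (larger/smaller) = 14700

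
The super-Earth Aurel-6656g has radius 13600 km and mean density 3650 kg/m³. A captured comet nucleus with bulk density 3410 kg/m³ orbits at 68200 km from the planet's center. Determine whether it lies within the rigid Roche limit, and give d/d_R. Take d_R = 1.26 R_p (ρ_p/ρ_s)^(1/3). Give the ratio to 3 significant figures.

d_R = 1.26 × (13600 km) × (3650/3410)^(1/3) = 17530 km
d/d_R = (68200) / (17530) = 3.89
Since d/d_R > 1, the body is outside the Roche limit.

outside; d/d_R ≈ 3.89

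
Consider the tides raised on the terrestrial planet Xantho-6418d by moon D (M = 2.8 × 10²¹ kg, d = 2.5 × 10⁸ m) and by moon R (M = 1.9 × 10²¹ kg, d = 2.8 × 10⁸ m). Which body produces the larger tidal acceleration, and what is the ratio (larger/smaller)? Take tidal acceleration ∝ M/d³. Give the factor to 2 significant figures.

Moon D, by a factor of ≈ 2.1

Tidal acceleration ∝ M/d³, so compare M/d³ for each.
Moon D: (2.8 × 10²¹) / (2.5 × 10⁸)³ = 1.792 × 10⁻⁴
Moon R: (1.9 × 10²¹) / (2.8 × 10⁸)³ = 8.655 × 10⁻⁵
Ratio (larger/smaller) = 2.1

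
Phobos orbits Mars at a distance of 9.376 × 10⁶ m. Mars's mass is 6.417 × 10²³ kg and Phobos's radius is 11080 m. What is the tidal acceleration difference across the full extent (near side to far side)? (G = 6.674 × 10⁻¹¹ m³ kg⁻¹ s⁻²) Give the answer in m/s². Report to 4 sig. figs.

2.303 × 10⁻³ m/s²

Δg = 4GMr/d³
   = 4 × (6.674 × 10⁻¹¹) × (6.417 × 10²³) × (11080) / (9.376 × 10⁶)³
   = 2.303 × 10⁻³ m/s²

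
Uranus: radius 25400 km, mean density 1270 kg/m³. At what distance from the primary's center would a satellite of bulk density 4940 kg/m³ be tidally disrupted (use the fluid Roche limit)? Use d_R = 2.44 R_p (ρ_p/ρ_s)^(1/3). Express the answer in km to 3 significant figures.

39400 km

d_R = 2.44 × 25400 km × (1270/4940)^(1/3)
    = 39400 km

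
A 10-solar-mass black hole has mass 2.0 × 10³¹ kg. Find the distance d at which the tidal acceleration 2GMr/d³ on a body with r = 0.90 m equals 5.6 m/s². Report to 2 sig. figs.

7.5 × 10⁶ m

2GMr/d³ = a_tidal  ⇒  d = (2GMr / a_tidal)^(1/3)
d = (2 × 6.674×10⁻¹¹ × (2.0 × 10³¹) × (0.90) / (5.6))^(1/3)
  = 7.5 × 10⁶ m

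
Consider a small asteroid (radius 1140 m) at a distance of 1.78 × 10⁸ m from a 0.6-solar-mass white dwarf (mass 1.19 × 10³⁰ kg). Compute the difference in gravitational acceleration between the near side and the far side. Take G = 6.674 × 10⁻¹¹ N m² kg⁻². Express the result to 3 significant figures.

Δg = 4GMr/d³
   = 4 × (6.674 × 10⁻¹¹) × (1.19 × 10³⁰) × (1140) / (1.78 × 10⁸)³
   = 6.42 × 10⁻² m/s²

6.42 × 10⁻² m/s²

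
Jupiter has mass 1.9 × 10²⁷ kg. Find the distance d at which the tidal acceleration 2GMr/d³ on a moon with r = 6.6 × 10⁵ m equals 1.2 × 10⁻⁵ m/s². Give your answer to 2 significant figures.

2.4 × 10⁹ m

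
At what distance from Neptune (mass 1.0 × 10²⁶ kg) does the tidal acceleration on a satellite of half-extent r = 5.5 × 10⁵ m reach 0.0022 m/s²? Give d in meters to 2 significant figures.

1.5 × 10⁸ m

2GMr/d³ = a_tidal  ⇒  d = (2GMr / a_tidal)^(1/3)
d = (2 × 6.674×10⁻¹¹ × (1.0 × 10²⁶) × (5.5 × 10⁵) / (0.0022))^(1/3)
  = 1.5 × 10⁸ m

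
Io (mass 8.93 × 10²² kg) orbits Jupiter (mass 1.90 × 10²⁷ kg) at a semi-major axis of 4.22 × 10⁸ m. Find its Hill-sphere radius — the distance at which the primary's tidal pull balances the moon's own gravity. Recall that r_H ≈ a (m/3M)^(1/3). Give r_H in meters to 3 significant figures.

r_H ≈ a (m/3M)^(1/3)
    = (4.22 × 10⁸) × (8.93 × 10²² / (3 × 1.90 × 10²⁷))^(1/3)
    = 1.06 × 10⁷ m

1.06 × 10⁷ m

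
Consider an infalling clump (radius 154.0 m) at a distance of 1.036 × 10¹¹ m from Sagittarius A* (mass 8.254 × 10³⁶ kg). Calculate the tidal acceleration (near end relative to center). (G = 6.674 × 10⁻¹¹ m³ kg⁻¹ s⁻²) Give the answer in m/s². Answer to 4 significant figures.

1.526 × 10⁻⁴ m/s²

The tidal stretch is the gradient of GM/d² times the body's extent r, hence the 1/d³ dependence.
a_tidal = 2GMr/d³
        = 2 × (6.674 × 10⁻¹¹) × (8.254 × 10³⁶) × (154.0) / (1.036 × 10¹¹)³
        = 1.526 × 10⁻⁴ m/s²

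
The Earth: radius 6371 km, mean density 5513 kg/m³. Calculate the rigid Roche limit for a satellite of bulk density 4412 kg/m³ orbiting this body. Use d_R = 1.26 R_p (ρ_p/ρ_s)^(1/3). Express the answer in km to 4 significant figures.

d_R = 1.26 × 6371 km × (5513/4412)^(1/3)
    = 8646 km

8646 km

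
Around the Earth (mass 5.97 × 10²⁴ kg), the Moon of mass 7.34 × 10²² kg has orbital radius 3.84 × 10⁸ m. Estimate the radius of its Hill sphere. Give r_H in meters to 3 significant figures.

6.15 × 10⁷ m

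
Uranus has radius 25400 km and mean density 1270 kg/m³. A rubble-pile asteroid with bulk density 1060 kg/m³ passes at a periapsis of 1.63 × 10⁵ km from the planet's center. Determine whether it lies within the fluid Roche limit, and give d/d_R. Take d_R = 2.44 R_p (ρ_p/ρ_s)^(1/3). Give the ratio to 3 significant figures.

outside; d/d_R ≈ 2.48

d_R = 2.44 × (25400 km) × (1270/1060)^(1/3) = 65820 km
d/d_R = (1.63 × 10⁵) / (65820) = 2.48
Since d/d_R > 1, the body is outside the Roche limit.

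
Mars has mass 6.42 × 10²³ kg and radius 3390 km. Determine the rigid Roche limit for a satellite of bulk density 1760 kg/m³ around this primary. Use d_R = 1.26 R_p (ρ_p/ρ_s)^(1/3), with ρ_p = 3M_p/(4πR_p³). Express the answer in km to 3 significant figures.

ρ_p = 3M_p/(4πR_p³) = 3 × (6.42 × 10²³) / (4π × (3.39 × 10⁶ m)³) = 3930 kg/m³
d_R = 1.26 × 3390 km × (3930/1760)^(1/3)
    = 5580 km

5580 km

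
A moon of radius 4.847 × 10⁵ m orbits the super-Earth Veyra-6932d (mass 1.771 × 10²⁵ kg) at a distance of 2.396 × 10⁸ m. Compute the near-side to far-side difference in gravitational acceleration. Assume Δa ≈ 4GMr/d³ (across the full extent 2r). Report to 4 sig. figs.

Δa = 4GMr/d³
   = 4 × (6.674 × 10⁻¹¹) × (1.771 × 10²⁵) × (4.847 × 10⁵) / (2.396 × 10⁸)³
   = 1.666 × 10⁻⁴ m/s²

1.666 × 10⁻⁴ m/s²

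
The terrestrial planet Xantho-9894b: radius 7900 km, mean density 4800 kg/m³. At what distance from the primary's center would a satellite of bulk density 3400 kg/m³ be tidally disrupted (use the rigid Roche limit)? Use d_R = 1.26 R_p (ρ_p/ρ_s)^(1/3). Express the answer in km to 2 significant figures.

11000 km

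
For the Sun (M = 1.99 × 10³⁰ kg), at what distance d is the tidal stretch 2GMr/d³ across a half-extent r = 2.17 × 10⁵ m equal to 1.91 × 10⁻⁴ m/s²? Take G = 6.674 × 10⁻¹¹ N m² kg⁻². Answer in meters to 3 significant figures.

2GMr/d³ = a_tidal  ⇒  d = (2GMr / a_tidal)^(1/3)
d = (2 × 6.674×10⁻¹¹ × (1.99 × 10³⁰) × (2.17 × 10⁵) / (1.91 × 10⁻⁴))^(1/3)
  = 6.71 × 10⁹ m

6.71 × 10⁹ m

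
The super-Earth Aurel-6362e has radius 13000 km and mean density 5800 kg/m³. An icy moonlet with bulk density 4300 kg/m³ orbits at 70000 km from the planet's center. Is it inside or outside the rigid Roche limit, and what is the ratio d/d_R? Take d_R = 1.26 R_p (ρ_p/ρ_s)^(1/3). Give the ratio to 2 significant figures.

d_R = 1.26 × (13000 km) × (5800/4300)^(1/3) = 18100 km
d/d_R = (70000) / (18100) = 3.9
Since d/d_R > 1, the body is outside the Roche limit.

outside; d/d_R ≈ 3.9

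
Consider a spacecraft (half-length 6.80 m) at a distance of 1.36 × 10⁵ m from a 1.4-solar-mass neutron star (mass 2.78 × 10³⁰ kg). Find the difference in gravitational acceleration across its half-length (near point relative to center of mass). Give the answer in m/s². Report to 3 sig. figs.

Δa = 2GMr/d³
   = 2 × (6.674 × 10⁻¹¹) × (2.78 × 10³⁰) × (6.80) / (1.36 × 10⁵)³
   = 1.00 × 10⁶ m/s²

1.00 × 10⁶ m/s²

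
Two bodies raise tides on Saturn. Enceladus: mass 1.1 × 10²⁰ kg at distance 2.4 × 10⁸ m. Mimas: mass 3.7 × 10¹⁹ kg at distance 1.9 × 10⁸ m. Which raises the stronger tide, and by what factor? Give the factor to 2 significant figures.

Tidal acceleration ∝ M/d³, so compare M/d³ for each.
Enceladus: (1.1 × 10²⁰) / (2.4 × 10⁸)³ = 7.957 × 10⁻⁶
Mimas: (3.7 × 10¹⁹) / (1.9 × 10⁸)³ = 5.394 × 10⁻⁶
Ratio (larger/smaller) = 1.5

Enceladus, by a factor of ≈ 1.5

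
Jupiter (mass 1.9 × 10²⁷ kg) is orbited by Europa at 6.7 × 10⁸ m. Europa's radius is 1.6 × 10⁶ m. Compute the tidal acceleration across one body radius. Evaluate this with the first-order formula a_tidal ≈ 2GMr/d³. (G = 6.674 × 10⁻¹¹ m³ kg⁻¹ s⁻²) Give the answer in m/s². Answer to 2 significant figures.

1.3 × 10⁻³ m/s²

Δa = 2GMr/d³
   = 2 × (6.674 × 10⁻¹¹) × (1.9 × 10²⁷) × (1.6 × 10⁶) / (6.7 × 10⁸)³
   = 1.3 × 10⁻³ m/s²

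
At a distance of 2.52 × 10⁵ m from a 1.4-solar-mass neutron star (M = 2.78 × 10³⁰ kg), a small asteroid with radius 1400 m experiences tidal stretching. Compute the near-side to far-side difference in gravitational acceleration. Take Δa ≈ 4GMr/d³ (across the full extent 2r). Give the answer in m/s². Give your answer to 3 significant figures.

6.49 × 10⁷ m/s²

Differencing GM/(d−r)² and GM/(d+r)² to first order in r/d gives 4GMr/d³.
a_tidal = 4GMr/d³
        = 4 × (6.674 × 10⁻¹¹) × (2.78 × 10³⁰) × (1400) / (2.52 × 10⁵)³
        = 6.49 × 10⁷ m/s²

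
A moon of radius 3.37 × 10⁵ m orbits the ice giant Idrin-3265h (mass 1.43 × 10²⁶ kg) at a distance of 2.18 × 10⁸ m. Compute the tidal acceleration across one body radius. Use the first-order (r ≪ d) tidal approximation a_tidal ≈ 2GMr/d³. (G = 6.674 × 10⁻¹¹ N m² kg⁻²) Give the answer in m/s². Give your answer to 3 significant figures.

6.21 × 10⁻⁴ m/s²

a_tidal = 2GMr/d³
        = 2 × (6.674 × 10⁻¹¹) × (1.43 × 10²⁶) × (3.37 × 10⁵) / (2.18 × 10⁸)³
        = 6.21 × 10⁻⁴ m/s²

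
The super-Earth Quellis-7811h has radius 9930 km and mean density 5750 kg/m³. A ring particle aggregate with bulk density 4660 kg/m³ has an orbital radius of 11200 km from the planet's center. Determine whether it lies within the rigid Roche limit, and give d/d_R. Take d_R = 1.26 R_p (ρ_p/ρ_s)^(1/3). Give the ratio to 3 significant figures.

d_R = 1.26 × (9930 km) × (5750/4660)^(1/3) = 13420 km
d/d_R = (11200) / (13420) = 0.835
Since d/d_R < 1, the body is inside the Roche limit.

inside; d/d_R ≈ 0.835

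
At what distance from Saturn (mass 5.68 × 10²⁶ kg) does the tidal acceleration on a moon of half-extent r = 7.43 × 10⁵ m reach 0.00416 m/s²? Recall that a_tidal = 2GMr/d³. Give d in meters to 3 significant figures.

2GMr/d³ = a_tidal  ⇒  d = (2GMr / a_tidal)^(1/3)
d = (2 × 6.674×10⁻¹¹ × (5.68 × 10²⁶) × (7.43 × 10⁵) / (0.00416))^(1/3)
  = 2.38 × 10⁸ m

2.38 × 10⁸ m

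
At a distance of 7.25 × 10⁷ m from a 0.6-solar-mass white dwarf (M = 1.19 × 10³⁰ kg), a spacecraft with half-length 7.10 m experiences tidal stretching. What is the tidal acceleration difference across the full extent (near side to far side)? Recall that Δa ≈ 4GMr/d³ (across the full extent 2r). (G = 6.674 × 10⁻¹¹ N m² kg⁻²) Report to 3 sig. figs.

Δg = 4GMr/d³
   = 4 × (6.674 × 10⁻¹¹) × (1.19 × 10³⁰) × (7.10) / (7.25 × 10⁷)³
   = 5.92 × 10⁻³ m/s²

5.92 × 10⁻³ m/s²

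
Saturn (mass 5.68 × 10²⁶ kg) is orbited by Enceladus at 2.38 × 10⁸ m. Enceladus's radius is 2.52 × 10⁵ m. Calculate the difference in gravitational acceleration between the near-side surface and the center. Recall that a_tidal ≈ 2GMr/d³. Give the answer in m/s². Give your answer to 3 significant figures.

1.42 × 10⁻³ m/s²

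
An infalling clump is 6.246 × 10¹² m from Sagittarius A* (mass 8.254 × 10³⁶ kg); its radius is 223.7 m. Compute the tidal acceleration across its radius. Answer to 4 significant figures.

1.011 × 10⁻⁹ m/s²

Since r ≪ d, expand the inverse-square field across one radius to get the leading 2GMr/d³ term.
a_tidal = 2GMr/d³
        = 2 × (6.674 × 10⁻¹¹) × (8.254 × 10³⁶) × (223.7) / (6.246 × 10¹²)³
        = 1.011 × 10⁻⁹ m/s²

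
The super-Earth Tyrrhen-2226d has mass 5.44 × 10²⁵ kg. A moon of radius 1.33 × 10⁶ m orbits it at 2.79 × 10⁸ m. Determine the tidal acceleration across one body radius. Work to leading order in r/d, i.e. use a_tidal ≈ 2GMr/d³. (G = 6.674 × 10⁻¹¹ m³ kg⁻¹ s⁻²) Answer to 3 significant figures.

Δg = 2GMr/d³
   = 2 × (6.674 × 10⁻¹¹) × (5.44 × 10²⁵) × (1.33 × 10⁶) / (2.79 × 10⁸)³
   = 4.45 × 10⁻⁴ m/s²

4.45 × 10⁻⁴ m/s²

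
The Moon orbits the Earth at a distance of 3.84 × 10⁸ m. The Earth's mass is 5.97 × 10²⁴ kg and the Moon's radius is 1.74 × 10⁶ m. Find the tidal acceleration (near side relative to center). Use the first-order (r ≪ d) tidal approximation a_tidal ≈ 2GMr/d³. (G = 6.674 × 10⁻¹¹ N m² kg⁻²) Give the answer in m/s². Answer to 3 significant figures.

Differencing GM/(d−r)² and GM/d² to first order in r/d gives 2GMr/d³.
Δa = 2GMr/d³
   = 2 × (6.674 × 10⁻¹¹) × (5.97 × 10²⁴) × (1.74 × 10⁶) / (3.84 × 10⁸)³
   = 2.45 × 10⁻⁵ m/s²

2.45 × 10⁻⁵ m/s²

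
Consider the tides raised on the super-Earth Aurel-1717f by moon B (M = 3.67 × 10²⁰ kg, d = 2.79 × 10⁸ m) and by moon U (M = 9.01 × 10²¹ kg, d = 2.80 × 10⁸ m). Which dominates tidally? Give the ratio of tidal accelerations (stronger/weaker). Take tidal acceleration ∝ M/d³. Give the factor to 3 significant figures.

Moon U, by a factor of ≈ 24.3

Tidal stretch scales as M/d³; compute that for each body.
Moon B: (3.67 × 10²⁰) / (2.79 × 10⁸)³ = 1.690 × 10⁻⁵
Moon U: (9.01 × 10²¹) / (2.80 × 10⁸)³ = 4.104 × 10⁻⁴
Ratio (larger/smaller) = 24.3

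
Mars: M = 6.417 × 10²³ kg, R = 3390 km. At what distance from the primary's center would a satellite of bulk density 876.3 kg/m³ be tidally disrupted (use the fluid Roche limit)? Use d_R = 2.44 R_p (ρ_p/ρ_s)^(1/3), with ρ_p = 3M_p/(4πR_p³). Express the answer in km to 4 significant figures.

ρ_p = 3M_p/(4πR_p³) = 3 × (6.417 × 10²³) / (4π × (3.390 × 10⁶ m)³) = 3932 kg/m³
d_R = 2.44 × 3390 km × (3932/876.3)^(1/3)
    = 13640 km

13640 km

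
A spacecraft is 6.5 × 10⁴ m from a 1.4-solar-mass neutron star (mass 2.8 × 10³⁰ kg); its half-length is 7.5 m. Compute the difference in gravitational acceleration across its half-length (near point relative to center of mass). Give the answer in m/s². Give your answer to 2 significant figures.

1.0 × 10⁷ m/s²

Δg = 2GMr/d³
   = 2 × (6.674 × 10⁻¹¹) × (2.8 × 10³⁰) × (7.5) / (6.5 × 10⁴)³
   = 1.0 × 10⁷ m/s²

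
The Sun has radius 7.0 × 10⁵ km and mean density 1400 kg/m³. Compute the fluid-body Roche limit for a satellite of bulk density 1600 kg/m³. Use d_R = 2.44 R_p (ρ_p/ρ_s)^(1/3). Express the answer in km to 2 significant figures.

1.6 × 10⁶ km

d_R = 2.44 × 7.0 × 10⁵ km × (1400/1600)^(1/3)
    = 1.6 × 10⁶ km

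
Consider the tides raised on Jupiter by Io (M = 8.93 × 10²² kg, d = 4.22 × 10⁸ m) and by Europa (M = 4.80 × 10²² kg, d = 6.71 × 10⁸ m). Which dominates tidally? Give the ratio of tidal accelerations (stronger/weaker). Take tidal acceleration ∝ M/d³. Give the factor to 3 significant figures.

The tide-raising term goes as M/d³ (the gradient of a 1/d² field).
Io: (8.93 × 10²²) / (4.22 × 10⁸)³ = 1.188 × 10⁻³
Europa: (4.80 × 10²²) / (6.71 × 10⁸)³ = 1.589 × 10⁻⁴
Ratio (larger/smaller) = 7.48

Io, by a factor of ≈ 7.48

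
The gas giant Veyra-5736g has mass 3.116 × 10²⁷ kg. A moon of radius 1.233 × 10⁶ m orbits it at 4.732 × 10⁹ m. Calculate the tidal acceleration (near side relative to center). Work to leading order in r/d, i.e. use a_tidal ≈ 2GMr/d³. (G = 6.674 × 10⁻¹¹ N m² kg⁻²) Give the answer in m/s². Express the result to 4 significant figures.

4.840 × 10⁻⁶ m/s²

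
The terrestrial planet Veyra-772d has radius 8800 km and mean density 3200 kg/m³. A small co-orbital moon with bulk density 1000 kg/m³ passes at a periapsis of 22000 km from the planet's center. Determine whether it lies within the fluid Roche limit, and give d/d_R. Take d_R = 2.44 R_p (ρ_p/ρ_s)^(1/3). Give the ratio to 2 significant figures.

inside; d/d_R ≈ 0.70

d_R = 2.44 × (8800 km) × (3200/1000)^(1/3) = 31640 km
d/d_R = (22000) / (31640) = 0.70
Since d/d_R < 1, the body is inside the Roche limit.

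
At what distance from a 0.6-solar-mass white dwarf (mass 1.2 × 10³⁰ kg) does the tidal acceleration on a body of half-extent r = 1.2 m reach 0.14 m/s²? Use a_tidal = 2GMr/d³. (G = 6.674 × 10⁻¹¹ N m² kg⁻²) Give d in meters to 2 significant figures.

2GMr/d³ = a_tidal  ⇒  d = (2GMr / a_tidal)^(1/3)
d = (2 × 6.674×10⁻¹¹ × (1.2 × 10³⁰) × (1.2) / (0.14))^(1/3)
  = 1.1 × 10⁷ m

1.1 × 10⁷ m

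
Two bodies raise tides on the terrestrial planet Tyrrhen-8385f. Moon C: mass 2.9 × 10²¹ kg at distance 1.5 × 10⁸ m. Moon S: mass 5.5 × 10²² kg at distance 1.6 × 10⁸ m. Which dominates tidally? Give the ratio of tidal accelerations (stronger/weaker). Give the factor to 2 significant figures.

Moon S, by a factor of ≈ 16

Compare M/d³ for the two perturbers:
Moon C: (2.9 × 10²¹) / (1.5 × 10⁸)³ = 8.593 × 10⁻⁴
Moon S: (5.5 × 10²²) / (1.6 × 10⁸)³ = 1.343 × 10⁻²
Ratio (larger/smaller) = 16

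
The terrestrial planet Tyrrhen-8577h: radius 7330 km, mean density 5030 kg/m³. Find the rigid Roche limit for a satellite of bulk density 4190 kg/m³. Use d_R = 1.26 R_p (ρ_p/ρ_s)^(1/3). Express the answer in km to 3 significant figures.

9820 km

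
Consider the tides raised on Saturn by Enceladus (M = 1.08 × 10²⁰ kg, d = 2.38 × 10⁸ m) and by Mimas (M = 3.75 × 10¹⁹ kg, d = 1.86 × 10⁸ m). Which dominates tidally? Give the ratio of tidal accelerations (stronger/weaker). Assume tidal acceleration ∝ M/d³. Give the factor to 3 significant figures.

The tide-raising term goes as M/d³ (the gradient of a 1/d² field).
Enceladus: (1.08 × 10²⁰) / (2.38 × 10⁸)³ = 8.011 × 10⁻⁶
Mimas: (3.75 × 10¹⁹) / (1.86 × 10⁸)³ = 5.828 × 10⁻⁶
Ratio (larger/smaller) = 1.37

Enceladus, by a factor of ≈ 1.37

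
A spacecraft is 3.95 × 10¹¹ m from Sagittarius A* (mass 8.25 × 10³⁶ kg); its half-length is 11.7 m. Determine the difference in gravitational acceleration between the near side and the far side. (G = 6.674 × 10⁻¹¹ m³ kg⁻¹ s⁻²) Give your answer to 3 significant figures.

Δa = 4GMr/d³
   = 4 × (6.674 × 10⁻¹¹) × (8.25 × 10³⁶) × (11.7) / (3.95 × 10¹¹)³
   = 4.18 × 10⁻⁷ m/s²

4.18 × 10⁻⁷ m/s²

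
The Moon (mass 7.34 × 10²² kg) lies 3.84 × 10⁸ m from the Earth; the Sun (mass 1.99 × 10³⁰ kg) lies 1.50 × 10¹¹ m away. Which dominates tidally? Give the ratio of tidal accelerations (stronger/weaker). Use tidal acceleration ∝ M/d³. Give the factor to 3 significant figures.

Compare M/d³ for the two perturbers:
The Moon: (7.34 × 10²²) / (3.84 × 10⁸)³ = 1.296 × 10⁻³
The Sun: (1.99 × 10³⁰) / (1.50 × 10¹¹)³ = 5.896 × 10⁻⁴
Ratio (larger/smaller) = 2.20

The Moon, by a factor of ≈ 2.20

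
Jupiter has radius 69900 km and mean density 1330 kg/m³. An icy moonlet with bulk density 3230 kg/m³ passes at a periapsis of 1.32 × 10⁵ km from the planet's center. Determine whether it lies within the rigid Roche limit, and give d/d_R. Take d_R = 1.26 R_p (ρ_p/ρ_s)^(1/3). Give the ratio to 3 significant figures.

outside; d/d_R ≈ 2.01

d_R = 1.26 × (69900 km) × (1330/3230)^(1/3) = 65520 km
d/d_R = (1.32 × 10⁵) / (65520) = 2.01
Since d/d_R > 1, the body is outside the Roche limit.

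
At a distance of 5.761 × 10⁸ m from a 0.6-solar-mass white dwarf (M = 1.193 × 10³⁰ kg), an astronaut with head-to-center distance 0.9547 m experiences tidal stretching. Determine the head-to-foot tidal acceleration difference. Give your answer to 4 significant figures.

Near-to-far spans 2r, so the tidal difference is twice the near-to-center value: 4GMr/d³.
Δa = 4GMr/d³
   = 4 × (6.674 × 10⁻¹¹) × (1.193 × 10³⁰) × (0.9547) / (5.761 × 10⁸)³
   = 1.590 × 10⁻⁶ m/s²

1.590 × 10⁻⁶ m/s²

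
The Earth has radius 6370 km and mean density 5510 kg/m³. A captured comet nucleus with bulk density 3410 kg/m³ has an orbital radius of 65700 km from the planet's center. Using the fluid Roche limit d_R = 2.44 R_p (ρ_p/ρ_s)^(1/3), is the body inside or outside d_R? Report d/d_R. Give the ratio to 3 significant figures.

d_R = 2.44 × (6370 km) × (5510/3410)^(1/3) = 18240 km
d/d_R = (65700) / (18240) = 3.60
Since d/d_R > 1, the body is outside the Roche limit.

outside; d/d_R ≈ 3.60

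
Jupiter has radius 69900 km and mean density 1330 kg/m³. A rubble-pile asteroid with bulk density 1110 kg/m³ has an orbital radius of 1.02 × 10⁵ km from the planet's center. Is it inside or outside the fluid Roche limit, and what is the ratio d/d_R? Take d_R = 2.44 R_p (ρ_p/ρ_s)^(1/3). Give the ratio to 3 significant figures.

inside; d/d_R ≈ 0.563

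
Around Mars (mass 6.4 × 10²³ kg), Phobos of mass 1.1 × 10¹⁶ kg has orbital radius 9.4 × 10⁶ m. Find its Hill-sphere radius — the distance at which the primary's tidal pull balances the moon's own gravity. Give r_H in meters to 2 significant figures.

1.7 × 10⁴ m

r_H ≈ a (m/3M)^(1/3)
    = (9.4 × 10⁶) × (1.1 × 10¹⁶ / (3 × 6.4 × 10²³))^(1/3)
    = 1.7 × 10⁴ m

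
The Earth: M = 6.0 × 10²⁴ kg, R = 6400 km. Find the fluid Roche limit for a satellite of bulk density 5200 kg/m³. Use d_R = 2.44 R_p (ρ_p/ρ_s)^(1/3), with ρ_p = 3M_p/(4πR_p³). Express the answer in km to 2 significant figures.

ρ_p = 3M_p/(4πR_p³) = 3 × (6.0 × 10²⁴) / (4π × (6.4 × 10⁶ m)³) = 5500 kg/m³
d_R = 2.44 × 6400 km × (5500/5200)^(1/3)
    = 16000 km

16000 km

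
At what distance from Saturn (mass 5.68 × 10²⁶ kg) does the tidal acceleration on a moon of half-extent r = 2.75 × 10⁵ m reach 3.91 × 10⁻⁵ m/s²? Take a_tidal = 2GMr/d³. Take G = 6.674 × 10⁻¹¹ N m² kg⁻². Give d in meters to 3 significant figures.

8.11 × 10⁸ m

2GMr/d³ = a_tidal  ⇒  d = (2GMr / a_tidal)^(1/3)
d = (2 × 6.674×10⁻¹¹ × (5.68 × 10²⁶) × (2.75 × 10⁵) / (3.91 × 10⁻⁵))^(1/3)
  = 8.11 × 10⁸ m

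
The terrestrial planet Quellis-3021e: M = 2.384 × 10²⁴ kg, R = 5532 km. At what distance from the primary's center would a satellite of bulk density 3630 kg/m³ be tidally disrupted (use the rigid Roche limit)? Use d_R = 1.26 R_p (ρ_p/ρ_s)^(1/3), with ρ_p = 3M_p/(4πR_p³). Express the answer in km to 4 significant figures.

6794 km

ρ_p = 3M_p/(4πR_p³) = 3 × (2.384 × 10²⁴) / (4π × (5.532 × 10⁶ m)³) = 3362 kg/m³
d_R = 1.26 × 5532 km × (3362/3630)^(1/3)
    = 6794 km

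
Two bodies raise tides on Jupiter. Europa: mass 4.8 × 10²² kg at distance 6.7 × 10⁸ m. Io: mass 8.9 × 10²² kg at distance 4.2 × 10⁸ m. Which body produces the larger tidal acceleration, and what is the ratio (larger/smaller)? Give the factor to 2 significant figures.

Tidal stretch scales as M/d³; compute that for each body.
Europa: (4.8 × 10²²) / (6.7 × 10⁸)³ = 1.596 × 10⁻⁴
Io: (8.9 × 10²²) / (4.2 × 10⁸)³ = 1.201 × 10⁻³
Ratio (larger/smaller) = 7.5

Io, by a factor of ≈ 7.5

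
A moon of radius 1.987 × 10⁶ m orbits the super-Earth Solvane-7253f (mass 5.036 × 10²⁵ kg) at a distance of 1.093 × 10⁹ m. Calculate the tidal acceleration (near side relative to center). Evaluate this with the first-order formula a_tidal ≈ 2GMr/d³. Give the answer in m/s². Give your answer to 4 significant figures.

Δg = 2GMr/d³
   = 2 × (6.674 × 10⁻¹¹) × (5.036 × 10²⁵) × (1.987 × 10⁶) / (1.093 × 10⁹)³
   = 1.023 × 10⁻⁵ m/s²

1.023 × 10⁻⁵ m/s²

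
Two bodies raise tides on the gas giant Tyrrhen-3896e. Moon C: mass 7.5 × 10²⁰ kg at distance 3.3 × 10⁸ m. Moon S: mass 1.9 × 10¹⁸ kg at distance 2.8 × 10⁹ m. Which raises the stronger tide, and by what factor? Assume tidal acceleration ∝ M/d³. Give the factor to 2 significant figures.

Moon C, by a factor of ≈ 2.4 × 10⁵

Tidal acceleration ∝ M/d³, so compare M/d³ for each.
Moon C: (7.5 × 10²⁰) / (3.3 × 10⁸)³ = 2.087 × 10⁻⁵
Moon S: (1.9 × 10¹⁸) / (2.8 × 10⁹)³ = 8.655 × 10⁻¹¹
Ratio (larger/smaller) = 2.4 × 10⁵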